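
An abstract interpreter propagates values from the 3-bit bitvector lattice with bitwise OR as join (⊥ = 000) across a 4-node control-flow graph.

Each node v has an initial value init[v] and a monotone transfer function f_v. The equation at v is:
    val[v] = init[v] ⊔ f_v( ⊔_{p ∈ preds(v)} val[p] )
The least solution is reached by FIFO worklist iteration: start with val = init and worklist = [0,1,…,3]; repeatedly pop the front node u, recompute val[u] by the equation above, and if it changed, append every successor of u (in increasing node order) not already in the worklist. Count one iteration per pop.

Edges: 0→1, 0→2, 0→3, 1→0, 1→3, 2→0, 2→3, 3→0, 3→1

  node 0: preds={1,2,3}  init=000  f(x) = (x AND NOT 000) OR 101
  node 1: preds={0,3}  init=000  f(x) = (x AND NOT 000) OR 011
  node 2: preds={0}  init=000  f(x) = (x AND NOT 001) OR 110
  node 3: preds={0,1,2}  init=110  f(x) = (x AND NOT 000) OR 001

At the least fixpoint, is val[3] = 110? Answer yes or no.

no

Trace (6 dequeues):
  [1] u=0 | in 110 | out 111 | prev 000 | push {}
  [2] u=1 | in 111 | out 111 | prev 000 | push {0}
  [3] u=2 | in 111 | out 110 | prev 000 | push {}
  [4] u=3 | in 111 | out 111 | prev 110 | push {1}
  [5] u=0 | in 111 | out 111 | ==
  [6] u=1 | in 111 | out 111 | ==

Converged values:
  [0] 111
  [1] 111
  [2] 110
  [3] 111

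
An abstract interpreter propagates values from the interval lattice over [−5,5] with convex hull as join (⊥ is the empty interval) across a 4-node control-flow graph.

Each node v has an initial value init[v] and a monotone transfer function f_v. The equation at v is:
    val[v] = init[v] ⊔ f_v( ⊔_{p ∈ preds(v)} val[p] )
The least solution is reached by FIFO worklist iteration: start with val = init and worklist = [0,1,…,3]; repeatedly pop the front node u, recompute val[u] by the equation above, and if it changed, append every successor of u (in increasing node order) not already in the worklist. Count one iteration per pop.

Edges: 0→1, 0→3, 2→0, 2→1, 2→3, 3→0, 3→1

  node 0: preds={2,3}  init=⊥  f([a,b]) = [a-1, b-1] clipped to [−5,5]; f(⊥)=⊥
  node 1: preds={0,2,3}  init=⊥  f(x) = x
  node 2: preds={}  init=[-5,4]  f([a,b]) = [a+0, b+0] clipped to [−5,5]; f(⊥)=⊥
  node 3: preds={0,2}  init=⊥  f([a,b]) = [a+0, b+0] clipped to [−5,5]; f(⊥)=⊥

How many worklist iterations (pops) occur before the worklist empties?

6

Worklist (6 pops):
  #1 pop 0: in=[-5,4] → [-5,3] (was ⊥); enqueue []
  #2 pop 1: in=[-5,4] → [-5,4] (was ⊥); enqueue []
  #3 pop 2: in=⊥ → [-5,4] (no change)
  #4 pop 3: in=[-5,4] → [-5,4] (was ⊥); enqueue [0,1]
  #5 pop 0: in=[-5,4] → [-5,3] (no change)
  #6 pop 1: in=[-5,4] → [-5,4] (no change)

Fixpoint:
  val[0] = [-5,3]
  val[1] = [-5,4]
  val[2] = [-5,4]
  val[3] = [-5,4]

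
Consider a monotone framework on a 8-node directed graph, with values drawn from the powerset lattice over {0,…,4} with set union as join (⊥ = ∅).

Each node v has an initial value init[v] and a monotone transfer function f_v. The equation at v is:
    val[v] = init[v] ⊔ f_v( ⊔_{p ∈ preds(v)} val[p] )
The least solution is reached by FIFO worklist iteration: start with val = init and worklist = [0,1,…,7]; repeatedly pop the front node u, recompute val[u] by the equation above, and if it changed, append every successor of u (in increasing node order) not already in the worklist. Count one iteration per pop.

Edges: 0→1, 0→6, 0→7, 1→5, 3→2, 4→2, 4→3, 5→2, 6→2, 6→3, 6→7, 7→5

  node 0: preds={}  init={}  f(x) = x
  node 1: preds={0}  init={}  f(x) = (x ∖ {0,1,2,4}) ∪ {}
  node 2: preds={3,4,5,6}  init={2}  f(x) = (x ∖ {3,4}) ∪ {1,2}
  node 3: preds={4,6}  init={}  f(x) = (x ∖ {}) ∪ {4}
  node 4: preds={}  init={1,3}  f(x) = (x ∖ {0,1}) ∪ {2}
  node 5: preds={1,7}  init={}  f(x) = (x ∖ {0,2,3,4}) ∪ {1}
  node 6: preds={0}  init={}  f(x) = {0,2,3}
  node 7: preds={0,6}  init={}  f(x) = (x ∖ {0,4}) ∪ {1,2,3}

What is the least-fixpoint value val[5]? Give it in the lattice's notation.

{1}

Iteration log — 12 steps:
  step 1. node 0  ⊔preds={}  new={}  stable
  step 2. node 1  ⊔preds={}  new={}  stable
  step 3. node 2  ⊔preds={1,3}  new={1,2}  old={2}  +wl: 
  step 4. node 3  ⊔preds={1,3}  new={1,3,4}  old={}  +wl: 2
  step 5. node 4  ⊔preds={}  new={1,2,3}  old={1,3}  +wl: 3
  step 6. node 5  ⊔preds={}  new={1}  old={}  +wl: 
  step 7. node 6  ⊔preds={}  new={0,2,3}  old={}  +wl: 
  step 8. node 7  ⊔preds={0,2,3}  new={1,2,3}  old={}  +wl: 5
  step 9. node 2  ⊔preds={0,1,2,3,4}  new={0,1,2}  old={1,2}  +wl: 
  step 10. node 3  ⊔preds={0,1,2,3}  new={0,1,2,3,4}  old={1,3,4}  +wl: 2
  step 11. node 5  ⊔preds={1,2,3}  new={1}  stable
  step 12. node 2  ⊔preds={0,1,2,3,4}  new={0,1,2}  stable

Least fixpoint reached:
  node 0: {}
  node 1: {}
  node 2: {0,1,2}
  node 3: {0,1,2,3,4}
  node 4: {1,2,3}
  node 5: {1}
  node 6: {0,2,3}
  node 7: {1,2,3}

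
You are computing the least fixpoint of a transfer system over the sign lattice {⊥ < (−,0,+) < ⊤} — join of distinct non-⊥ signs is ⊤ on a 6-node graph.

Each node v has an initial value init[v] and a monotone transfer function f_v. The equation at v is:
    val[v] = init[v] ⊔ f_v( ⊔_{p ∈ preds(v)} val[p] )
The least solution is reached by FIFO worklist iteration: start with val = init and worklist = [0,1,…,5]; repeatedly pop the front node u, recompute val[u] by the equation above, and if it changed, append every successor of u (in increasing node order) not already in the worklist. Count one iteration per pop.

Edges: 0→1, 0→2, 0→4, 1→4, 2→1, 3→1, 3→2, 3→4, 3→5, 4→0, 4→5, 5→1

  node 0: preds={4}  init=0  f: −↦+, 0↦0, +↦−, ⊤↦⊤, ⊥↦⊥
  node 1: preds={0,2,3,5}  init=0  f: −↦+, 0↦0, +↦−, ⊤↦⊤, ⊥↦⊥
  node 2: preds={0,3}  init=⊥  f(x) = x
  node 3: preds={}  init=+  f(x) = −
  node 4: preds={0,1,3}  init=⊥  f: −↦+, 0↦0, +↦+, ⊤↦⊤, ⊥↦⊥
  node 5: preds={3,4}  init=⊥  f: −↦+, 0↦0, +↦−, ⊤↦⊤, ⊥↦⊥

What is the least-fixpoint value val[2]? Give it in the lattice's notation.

⊤

Worklist (12 pops):
  #1 pop 0: in=⊥ → 0 (no change)
  #2 pop 1: in=⊤ → ⊤ (was 0); enqueue []
  #3 pop 2: in=⊤ → ⊤ (was ⊥); enqueue [1]
  #4 pop 3: in=⊥ → ⊤ (was +); enqueue [2]
  #5 pop 4: in=⊤ → ⊤ (was ⊥); enqueue [0]
  #6 pop 5: in=⊤ → ⊤ (was ⊥); enqueue []
  #7 pop 1: in=⊤ → ⊤ (no change)
  #8 pop 2: in=⊤ → ⊤ (no change)
  #9 pop 0: in=⊤ → ⊤ (was 0); enqueue [1,2,4]
  #10 pop 1: in=⊤ → ⊤ (no change)
  #11 pop 2: in=⊤ → ⊤ (no change)
  #12 pop 4: in=⊤ → ⊤ (no change)

Fixpoint:
  val[0] = ⊤
  val[1] = ⊤
  val[2] = ⊤
  val[3] = ⊤
  val[4] = ⊤
  val[5] = ⊤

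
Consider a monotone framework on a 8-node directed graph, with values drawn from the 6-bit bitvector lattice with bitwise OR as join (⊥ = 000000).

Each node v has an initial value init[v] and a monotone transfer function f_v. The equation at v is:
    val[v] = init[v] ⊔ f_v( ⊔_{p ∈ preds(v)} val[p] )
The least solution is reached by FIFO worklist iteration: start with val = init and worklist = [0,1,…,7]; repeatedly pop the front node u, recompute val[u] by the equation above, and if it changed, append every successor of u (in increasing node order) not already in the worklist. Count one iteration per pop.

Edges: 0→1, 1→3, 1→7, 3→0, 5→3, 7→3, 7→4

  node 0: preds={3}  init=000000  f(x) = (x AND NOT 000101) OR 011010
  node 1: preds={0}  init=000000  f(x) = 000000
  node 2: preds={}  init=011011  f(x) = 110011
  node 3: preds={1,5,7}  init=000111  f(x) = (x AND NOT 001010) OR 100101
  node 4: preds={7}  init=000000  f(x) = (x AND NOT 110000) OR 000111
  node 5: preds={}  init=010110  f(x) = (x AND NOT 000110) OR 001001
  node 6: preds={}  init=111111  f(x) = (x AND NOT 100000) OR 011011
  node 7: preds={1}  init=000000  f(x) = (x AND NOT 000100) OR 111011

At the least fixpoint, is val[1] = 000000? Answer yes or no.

Iteration log — 12 steps:
  step 1. node 0  ⊔preds=000111  new=011010  old=000000  +wl: 
  step 2. node 1  ⊔preds=011010  new=000000  stable
  step 3. node 2  ⊔preds=000000  new=111011  old=011011  +wl: 
  step 4. node 3  ⊔preds=010110  new=110111  old=000111  +wl: 0
  step 5. node 4  ⊔preds=000000  new=000111  old=000000  +wl: 
  step 6. node 5  ⊔preds=000000  new=011111  old=010110  +wl: 3
  step 7. node 6  ⊔preds=000000  new=111111  stable
  step 8. node 7  ⊔preds=000000  new=111011  old=000000  +wl: 4
  step 9. node 0  ⊔preds=110111  new=111010  old=011010  +wl: 1
  step 10. node 3  ⊔preds=111111  new=110111  stable
  step 11. node 4  ⊔preds=111011  new=001111  old=000111  +wl: 
  step 12. node 1  ⊔preds=111010  new=000000  stable

Least fixpoint reached:
  node 0: 111010
  node 1: 000000
  node 2: 111011
  node 3: 110111
  node 4: 001111
  node 5: 011111
  node 6: 111111
  node 7: 111011

yes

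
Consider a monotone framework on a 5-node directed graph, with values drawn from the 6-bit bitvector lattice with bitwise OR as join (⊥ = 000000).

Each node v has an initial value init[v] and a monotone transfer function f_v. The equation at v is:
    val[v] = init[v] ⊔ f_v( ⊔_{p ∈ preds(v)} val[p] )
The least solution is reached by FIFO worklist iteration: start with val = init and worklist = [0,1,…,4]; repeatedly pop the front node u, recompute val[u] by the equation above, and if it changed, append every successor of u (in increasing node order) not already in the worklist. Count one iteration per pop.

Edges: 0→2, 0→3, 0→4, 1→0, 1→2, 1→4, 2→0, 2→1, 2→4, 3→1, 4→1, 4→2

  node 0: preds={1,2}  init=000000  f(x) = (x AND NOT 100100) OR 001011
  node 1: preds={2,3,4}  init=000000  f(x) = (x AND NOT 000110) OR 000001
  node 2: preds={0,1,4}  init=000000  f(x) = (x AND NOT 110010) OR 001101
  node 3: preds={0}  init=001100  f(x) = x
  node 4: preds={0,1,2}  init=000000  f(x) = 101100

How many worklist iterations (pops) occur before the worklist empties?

Iteration log — 10 steps:
  step 1. node 0  ⊔preds=000000  new=001011  old=000000  +wl: 
  step 2. node 1  ⊔preds=001100  new=001001  old=000000  +wl: 0
  step 3. node 2  ⊔preds=001011  new=001101  old=000000  +wl: 1
  step 4. node 3  ⊔preds=001011  new=001111  old=001100  +wl: 
  step 5. node 4  ⊔preds=001111  new=101100  old=000000  +wl: 2
  step 6. node 0  ⊔preds=001101  new=001011  stable
  step 7. node 1  ⊔preds=101111  new=101001  old=001001  +wl: 0,4
  step 8. node 2  ⊔preds=101111  new=001101  stable
  step 9. node 0  ⊔preds=101101  new=001011  stable
  step 10. node 4  ⊔preds=101111  new=101100  stable

Least fixpoint reached:
  node 0: 001011
  node 1: 101001
  node 2: 001101
  node 3: 001111
  node 4: 101100

10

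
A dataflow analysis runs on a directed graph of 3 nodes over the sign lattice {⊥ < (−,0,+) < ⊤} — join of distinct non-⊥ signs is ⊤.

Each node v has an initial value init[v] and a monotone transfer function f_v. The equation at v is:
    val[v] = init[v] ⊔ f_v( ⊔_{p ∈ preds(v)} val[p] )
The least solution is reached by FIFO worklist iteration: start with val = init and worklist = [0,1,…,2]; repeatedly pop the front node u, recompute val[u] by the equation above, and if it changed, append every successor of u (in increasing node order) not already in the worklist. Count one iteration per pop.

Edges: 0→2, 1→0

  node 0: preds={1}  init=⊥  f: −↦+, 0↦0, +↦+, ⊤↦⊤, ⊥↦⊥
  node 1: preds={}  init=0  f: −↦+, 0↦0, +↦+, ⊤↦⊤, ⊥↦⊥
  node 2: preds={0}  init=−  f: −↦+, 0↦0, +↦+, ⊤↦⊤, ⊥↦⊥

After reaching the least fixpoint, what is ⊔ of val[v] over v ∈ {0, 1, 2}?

Iteration log — 3 steps:
  step 1. node 0  ⊔preds=0  new=0  old=⊥  +wl: 
  step 2. node 1  ⊔preds=⊥  new=0  stable
  step 3. node 2  ⊔preds=0  new=⊤  old=−  +wl: 

Least fixpoint reached:
  node 0: 0
  node 1: 0
  node 2: ⊤

⊤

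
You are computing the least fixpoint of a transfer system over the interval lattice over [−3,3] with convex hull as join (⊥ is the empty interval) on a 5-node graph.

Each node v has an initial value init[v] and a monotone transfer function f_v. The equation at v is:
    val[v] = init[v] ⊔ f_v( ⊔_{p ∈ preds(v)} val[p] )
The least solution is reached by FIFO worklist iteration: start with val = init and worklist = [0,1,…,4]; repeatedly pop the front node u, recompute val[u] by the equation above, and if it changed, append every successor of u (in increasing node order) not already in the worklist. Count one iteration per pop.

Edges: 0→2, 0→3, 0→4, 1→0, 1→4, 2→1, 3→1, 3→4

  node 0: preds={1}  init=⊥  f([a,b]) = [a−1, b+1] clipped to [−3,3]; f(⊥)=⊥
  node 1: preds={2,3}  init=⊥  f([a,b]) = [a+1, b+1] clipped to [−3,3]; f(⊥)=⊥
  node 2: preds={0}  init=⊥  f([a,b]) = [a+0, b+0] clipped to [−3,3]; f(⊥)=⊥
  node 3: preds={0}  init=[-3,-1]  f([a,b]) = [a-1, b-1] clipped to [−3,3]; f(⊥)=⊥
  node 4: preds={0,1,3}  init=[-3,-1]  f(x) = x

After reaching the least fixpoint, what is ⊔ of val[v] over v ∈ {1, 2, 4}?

Iteration log — 17 steps:
  step 1. node 0  ⊔preds=⊥  new=⊥  stable
  step 2. node 1  ⊔preds=[-3,-1]  new=[-2,0]  old=⊥  +wl: 0
  step 3. node 2  ⊔preds=⊥  new=⊥  stable
  step 4. node 3  ⊔preds=⊥  new=[-3,-1]  stable
  step 5. node 4  ⊔preds=[-3,0]  new=[-3,0]  old=[-3,-1]  +wl: 
  step 6. node 0  ⊔preds=[-2,0]  new=[-3,1]  old=⊥  +wl: 2,3,4
  step 7. node 2  ⊔preds=[-3,1]  new=[-3,1]  old=⊥  +wl: 1
  step 8. node 3  ⊔preds=[-3,1]  new=[-3,0]  old=[-3,-1]  +wl: 
  step 9. node 4  ⊔preds=[-3,1]  new=[-3,1]  old=[-3,0]  +wl: 
  step 10. node 1  ⊔preds=[-3,1]  new=[-2,2]  old=[-2,0]  +wl: 0,4
  step 11. node 0  ⊔preds=[-2,2]  new=[-3,3]  old=[-3,1]  +wl: 2,3
  step 12. node 4  ⊔preds=[-3,3]  new=[-3,3]  old=[-3,1]  +wl: 
  step 13. node 2  ⊔preds=[-3,3]  new=[-3,3]  old=[-3,1]  +wl: 1
  step 14. node 3  ⊔preds=[-3,3]  new=[-3,2]  old=[-3,0]  +wl: 4
  step 15. node 1  ⊔preds=[-3,3]  new=[-2,3]  old=[-2,2]  +wl: 0
  step 16. node 4  ⊔preds=[-3,3]  new=[-3,3]  stable
  step 17. node 0  ⊔preds=[-2,3]  new=[-3,3]  stable

Least fixpoint reached:
  node 0: [-3,3]
  node 1: [-2,3]
  node 2: [-3,3]
  node 3: [-3,2]
  node 4: [-3,3]

[-3,3]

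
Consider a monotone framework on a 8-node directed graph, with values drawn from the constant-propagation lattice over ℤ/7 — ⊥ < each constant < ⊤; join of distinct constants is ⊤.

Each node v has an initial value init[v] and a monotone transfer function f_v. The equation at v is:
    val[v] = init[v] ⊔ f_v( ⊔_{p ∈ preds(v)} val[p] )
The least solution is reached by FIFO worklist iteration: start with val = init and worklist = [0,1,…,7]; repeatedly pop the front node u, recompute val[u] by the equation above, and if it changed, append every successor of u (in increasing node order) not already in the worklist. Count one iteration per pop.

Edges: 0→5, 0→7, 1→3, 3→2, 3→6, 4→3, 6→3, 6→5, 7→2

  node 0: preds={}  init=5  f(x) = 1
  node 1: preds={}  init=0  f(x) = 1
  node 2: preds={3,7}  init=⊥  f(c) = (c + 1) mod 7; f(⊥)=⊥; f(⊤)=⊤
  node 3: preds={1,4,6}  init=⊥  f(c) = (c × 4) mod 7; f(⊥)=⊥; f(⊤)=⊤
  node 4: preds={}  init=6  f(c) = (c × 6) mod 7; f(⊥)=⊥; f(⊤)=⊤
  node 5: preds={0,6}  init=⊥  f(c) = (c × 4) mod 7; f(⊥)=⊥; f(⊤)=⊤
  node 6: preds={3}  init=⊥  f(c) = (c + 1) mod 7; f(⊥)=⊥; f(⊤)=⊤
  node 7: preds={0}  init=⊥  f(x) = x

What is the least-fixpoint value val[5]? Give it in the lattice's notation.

⊤

Iteration log — 11 steps:
  step 1. node 0  ⊔preds=⊥  new=⊤  old=5  +wl: 
  step 2. node 1  ⊔preds=⊥  new=⊤  old=0  +wl: 
  step 3. node 2  ⊔preds=⊥  new=⊥  stable
  step 4. node 3  ⊔preds=⊤  new=⊤  old=⊥  +wl: 2
  step 5. node 4  ⊔preds=⊥  new=6  stable
  step 6. node 5  ⊔preds=⊤  new=⊤  old=⊥  +wl: 
  step 7. node 6  ⊔preds=⊤  new=⊤  old=⊥  +wl: 3,5
  step 8. node 7  ⊔preds=⊤  new=⊤  old=⊥  +wl: 
  step 9. node 2  ⊔preds=⊤  new=⊤  old=⊥  +wl: 
  step 10. node 3  ⊔preds=⊤  new=⊤  stable
  step 11. node 5  ⊔preds=⊤  new=⊤  stable

Least fixpoint reached:
  node 0: ⊤
  node 1: ⊤
  node 2: ⊤
  node 3: ⊤
  node 4: 6
  node 5: ⊤
  node 6: ⊤
  node 7: ⊤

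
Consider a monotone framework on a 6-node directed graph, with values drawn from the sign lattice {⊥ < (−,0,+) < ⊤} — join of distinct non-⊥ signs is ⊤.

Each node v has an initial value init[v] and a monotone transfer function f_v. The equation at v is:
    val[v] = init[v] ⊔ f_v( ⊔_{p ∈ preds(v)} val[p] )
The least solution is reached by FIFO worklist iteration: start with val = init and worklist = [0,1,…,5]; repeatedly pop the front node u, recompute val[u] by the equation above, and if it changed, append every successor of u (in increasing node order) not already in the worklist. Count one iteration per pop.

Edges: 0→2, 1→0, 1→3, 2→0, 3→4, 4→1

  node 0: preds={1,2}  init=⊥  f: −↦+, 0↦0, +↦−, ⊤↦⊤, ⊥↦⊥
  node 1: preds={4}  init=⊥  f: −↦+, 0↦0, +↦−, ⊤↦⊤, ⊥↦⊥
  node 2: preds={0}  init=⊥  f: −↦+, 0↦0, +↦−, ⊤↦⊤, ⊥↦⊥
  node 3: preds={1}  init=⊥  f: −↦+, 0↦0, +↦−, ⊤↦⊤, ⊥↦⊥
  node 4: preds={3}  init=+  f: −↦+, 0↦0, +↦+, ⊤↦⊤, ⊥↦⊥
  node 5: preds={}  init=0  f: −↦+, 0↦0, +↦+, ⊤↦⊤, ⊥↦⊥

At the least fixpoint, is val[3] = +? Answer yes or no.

yes

Trace (9 dequeues):
  [1] u=0 | in ⊥ | out ⊥ | ==
  [2] u=1 | in + | out − | prev ⊥ | push {0}
  [3] u=2 | in ⊥ | out ⊥ | ==
  [4] u=3 | in − | out + | prev ⊥ | push {}
  [5] u=4 | in + | out + | ==
  [6] u=5 | in ⊥ | out 0 | ==
  [7] u=0 | in − | out + | prev ⊥ | push {2}
  [8] u=2 | in + | out − | prev ⊥ | push {0}
  [9] u=0 | in − | out + | ==

Converged values:
  [0] +
  [1] −
  [2] −
  [3] +
  [4] +
  [5] 0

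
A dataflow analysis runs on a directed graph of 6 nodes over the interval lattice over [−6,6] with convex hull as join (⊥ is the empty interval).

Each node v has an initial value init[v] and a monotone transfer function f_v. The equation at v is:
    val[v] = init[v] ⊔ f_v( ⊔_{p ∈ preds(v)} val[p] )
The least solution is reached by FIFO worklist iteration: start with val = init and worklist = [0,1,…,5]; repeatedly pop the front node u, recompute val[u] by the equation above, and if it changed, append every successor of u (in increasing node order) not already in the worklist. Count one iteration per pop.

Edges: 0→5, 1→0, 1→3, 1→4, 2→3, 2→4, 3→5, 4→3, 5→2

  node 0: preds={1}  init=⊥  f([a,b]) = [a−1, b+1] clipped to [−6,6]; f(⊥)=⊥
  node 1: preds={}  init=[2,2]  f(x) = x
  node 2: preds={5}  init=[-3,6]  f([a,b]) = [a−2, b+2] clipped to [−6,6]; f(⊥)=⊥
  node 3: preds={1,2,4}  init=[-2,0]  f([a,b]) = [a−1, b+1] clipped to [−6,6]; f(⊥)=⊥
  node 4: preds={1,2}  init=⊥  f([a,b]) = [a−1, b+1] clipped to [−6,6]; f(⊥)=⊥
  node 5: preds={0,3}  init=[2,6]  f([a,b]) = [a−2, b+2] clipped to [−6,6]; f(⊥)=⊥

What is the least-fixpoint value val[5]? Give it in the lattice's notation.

[-6,6]

Worklist (13 pops):
  #1 pop 0: in=[2,2] → [1,3] (was ⊥); enqueue []
  #2 pop 1: in=⊥ → [2,2] (no change)
  #3 pop 2: in=[2,6] → [-3,6] (no change)
  #4 pop 3: in=[-3,6] → [-4,6] (was [-2,0]); enqueue []
  #5 pop 4: in=[-3,6] → [-4,6] (was ⊥); enqueue [3]
  #6 pop 5: in=[-4,6] → [-6,6] (was [2,6]); enqueue [2]
  #7 pop 3: in=[-4,6] → [-5,6] (was [-4,6]); enqueue [5]
  #8 pop 2: in=[-6,6] → [-6,6] (was [-3,6]); enqueue [3,4]
  #9 pop 5: in=[-5,6] → [-6,6] (no change)
  #10 pop 3: in=[-6,6] → [-6,6] (was [-5,6]); enqueue [5]
  #11 pop 4: in=[-6,6] → [-6,6] (was [-4,6]); enqueue [3]
  #12 pop 5: in=[-6,6] → [-6,6] (no change)
  #13 pop 3: in=[-6,6] → [-6,6] (no change)

Fixpoint:
  val[0] = [1,3]
  val[1] = [2,2]
  val[2] = [-6,6]
  val[3] = [-6,6]
  val[4] = [-6,6]
  val[5] = [-6,6]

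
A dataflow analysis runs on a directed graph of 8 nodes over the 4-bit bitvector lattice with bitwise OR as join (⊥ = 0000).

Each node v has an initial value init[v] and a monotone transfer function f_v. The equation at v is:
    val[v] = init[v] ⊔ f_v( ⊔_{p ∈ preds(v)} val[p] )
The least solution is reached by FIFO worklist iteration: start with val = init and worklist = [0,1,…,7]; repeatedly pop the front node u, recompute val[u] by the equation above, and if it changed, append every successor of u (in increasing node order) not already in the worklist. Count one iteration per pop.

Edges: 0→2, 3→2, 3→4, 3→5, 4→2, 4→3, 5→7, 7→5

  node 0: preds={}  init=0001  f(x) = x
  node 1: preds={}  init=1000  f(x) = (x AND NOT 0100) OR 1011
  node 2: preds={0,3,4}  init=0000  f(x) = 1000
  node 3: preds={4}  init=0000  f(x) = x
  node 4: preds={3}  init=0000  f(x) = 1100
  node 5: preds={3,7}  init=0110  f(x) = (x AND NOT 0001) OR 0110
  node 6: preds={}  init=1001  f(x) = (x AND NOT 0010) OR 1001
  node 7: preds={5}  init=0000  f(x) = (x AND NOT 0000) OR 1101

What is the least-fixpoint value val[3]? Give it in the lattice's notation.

Iteration log — 14 steps:
  step 1. node 0  ⊔preds=0000  new=0001  stable
  step 2. node 1  ⊔preds=0000  new=1011  old=1000  +wl: 
  step 3. node 2  ⊔preds=0001  new=1000  old=0000  +wl: 
  step 4. node 3  ⊔preds=0000  new=0000  stable
  step 5. node 4  ⊔preds=0000  new=1100  old=0000  +wl: 2,3
  step 6. node 5  ⊔preds=0000  new=0110  stable
  step 7. node 6  ⊔preds=0000  new=1001  stable
  step 8. node 7  ⊔preds=0110  new=1111  old=0000  +wl: 5
  step 9. node 2  ⊔preds=1101  new=1000  stable
  step 10. node 3  ⊔preds=1100  new=1100  old=0000  +wl: 2,4
  step 11. node 5  ⊔preds=1111  new=1110  old=0110  +wl: 7
  step 12. node 2  ⊔preds=1101  new=1000  stable
  step 13. node 4  ⊔preds=1100  new=1100  stable
  step 14. node 7  ⊔preds=1110  new=1111  stable

Least fixpoint reached:
  node 0: 0001
  node 1: 1011
  node 2: 1000
  node 3: 1100
  node 4: 1100
  node 5: 1110
  node 6: 1001
  node 7: 1111

1100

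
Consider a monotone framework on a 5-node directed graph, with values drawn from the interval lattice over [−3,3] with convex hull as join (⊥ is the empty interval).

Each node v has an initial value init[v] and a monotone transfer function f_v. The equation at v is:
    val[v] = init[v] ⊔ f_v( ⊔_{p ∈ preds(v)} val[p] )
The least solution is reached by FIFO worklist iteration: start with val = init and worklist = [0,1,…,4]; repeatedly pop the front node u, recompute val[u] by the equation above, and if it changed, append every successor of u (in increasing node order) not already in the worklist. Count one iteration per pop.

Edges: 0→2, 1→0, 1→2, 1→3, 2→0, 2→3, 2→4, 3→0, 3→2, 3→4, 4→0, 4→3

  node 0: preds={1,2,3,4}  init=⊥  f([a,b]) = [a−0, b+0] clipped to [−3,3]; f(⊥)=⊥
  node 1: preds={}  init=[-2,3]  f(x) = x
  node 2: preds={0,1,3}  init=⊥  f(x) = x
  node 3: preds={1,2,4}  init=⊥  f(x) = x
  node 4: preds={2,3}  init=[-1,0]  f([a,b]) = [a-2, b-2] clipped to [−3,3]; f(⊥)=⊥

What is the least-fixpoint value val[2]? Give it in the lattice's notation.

Worklist (11 pops):
  #1 pop 0: in=[-2,3] → [-2,3] (was ⊥); enqueue []
  #2 pop 1: in=⊥ → [-2,3] (no change)
  #3 pop 2: in=[-2,3] → [-2,3] (was ⊥); enqueue [0]
  #4 pop 3: in=[-2,3] → [-2,3] (was ⊥); enqueue [2]
  #5 pop 4: in=[-2,3] → [-3,1] (was [-1,0]); enqueue [3]
  #6 pop 0: in=[-3,3] → [-3,3] (was [-2,3]); enqueue []
  #7 pop 2: in=[-3,3] → [-3,3] (was [-2,3]); enqueue [0,4]
  #8 pop 3: in=[-3,3] → [-3,3] (was [-2,3]); enqueue [2]
  #9 pop 0: in=[-3,3] → [-3,3] (no change)
  #10 pop 4: in=[-3,3] → [-3,1] (no change)
  #11 pop 2: in=[-3,3] → [-3,3] (no change)

Fixpoint:
  val[0] = [-3,3]
  val[1] = [-2,3]
  val[2] = [-3,3]
  val[3] = [-3,3]
  val[4] = [-3,1]

[-3,3]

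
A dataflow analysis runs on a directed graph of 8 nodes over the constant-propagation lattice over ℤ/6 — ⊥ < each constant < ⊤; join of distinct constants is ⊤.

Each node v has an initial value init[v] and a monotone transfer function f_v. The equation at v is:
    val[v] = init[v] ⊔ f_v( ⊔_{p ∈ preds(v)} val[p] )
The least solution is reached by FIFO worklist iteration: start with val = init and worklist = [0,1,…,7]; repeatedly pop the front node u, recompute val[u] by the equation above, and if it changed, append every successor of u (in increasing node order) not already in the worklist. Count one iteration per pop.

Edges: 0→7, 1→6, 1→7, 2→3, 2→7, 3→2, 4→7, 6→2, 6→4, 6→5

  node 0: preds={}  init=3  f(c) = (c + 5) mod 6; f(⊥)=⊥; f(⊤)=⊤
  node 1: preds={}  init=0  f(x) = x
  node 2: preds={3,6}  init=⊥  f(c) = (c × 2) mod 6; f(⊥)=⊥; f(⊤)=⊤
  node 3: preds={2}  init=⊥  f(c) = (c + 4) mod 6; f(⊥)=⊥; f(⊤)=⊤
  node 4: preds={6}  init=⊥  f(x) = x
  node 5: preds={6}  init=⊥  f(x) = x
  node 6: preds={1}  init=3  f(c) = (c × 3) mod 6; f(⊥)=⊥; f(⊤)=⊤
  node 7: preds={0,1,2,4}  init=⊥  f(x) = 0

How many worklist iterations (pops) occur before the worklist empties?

14

Trace (14 dequeues):
  [1] u=0 | in ⊥ | out 3 | ==
  [2] u=1 | in ⊥ | out 0 | ==
  [3] u=2 | in 3 | out 0 | prev ⊥ | push {}
  [4] u=3 | in 0 | out 4 | prev ⊥ | push {2}
  [5] u=4 | in 3 | out 3 | prev ⊥ | push {}
  [6] u=5 | in 3 | out 3 | prev ⊥ | push {}
  [7] u=6 | in 0 | out ⊤ | prev 3 | push {4,5}
  [8] u=7 | in ⊤ | out 0 | prev ⊥ | push {}
  [9] u=2 | in ⊤ | out ⊤ | prev 0 | push {3,7}
  [10] u=4 | in ⊤ | out ⊤ | prev 3 | push {}
  [11] u=5 | in ⊤ | out ⊤ | prev 3 | push {}
  [12] u=3 | in ⊤ | out ⊤ | prev 4 | push {2}
  [13] u=7 | in ⊤ | out 0 | ==
  [14] u=2 | in ⊤ | out ⊤ | ==

Converged values:
  [0] 3
  [1] 0
  [2] ⊤
  [3] ⊤
  [4] ⊤
  [5] ⊤
  [6] ⊤
  [7] 0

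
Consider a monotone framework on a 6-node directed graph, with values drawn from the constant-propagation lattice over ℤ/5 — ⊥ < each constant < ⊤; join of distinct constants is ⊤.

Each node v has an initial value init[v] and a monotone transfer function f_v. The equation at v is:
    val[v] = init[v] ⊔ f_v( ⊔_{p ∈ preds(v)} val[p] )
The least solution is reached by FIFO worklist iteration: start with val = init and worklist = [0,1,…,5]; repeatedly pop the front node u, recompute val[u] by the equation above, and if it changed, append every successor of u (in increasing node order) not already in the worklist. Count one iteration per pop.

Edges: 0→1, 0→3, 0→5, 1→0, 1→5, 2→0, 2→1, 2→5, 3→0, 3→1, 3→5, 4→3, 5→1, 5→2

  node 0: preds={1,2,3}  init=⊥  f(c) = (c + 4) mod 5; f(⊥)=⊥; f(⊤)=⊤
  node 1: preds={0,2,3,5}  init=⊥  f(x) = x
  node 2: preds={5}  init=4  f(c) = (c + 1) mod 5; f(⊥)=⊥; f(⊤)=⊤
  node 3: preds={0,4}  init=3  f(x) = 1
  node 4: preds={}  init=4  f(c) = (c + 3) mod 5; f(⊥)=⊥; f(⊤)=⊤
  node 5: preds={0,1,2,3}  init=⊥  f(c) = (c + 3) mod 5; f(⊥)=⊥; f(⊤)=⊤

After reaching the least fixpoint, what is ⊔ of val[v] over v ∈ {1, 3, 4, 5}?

Iteration log — 12 steps:
  step 1. node 0  ⊔preds=⊤  new=⊤  old=⊥  +wl: 
  step 2. node 1  ⊔preds=⊤  new=⊤  old=⊥  +wl: 0
  step 3. node 2  ⊔preds=⊥  new=4  stable
  step 4. node 3  ⊔preds=⊤  new=⊤  old=3  +wl: 1
  step 5. node 4  ⊔preds=⊥  new=4  stable
  step 6. node 5  ⊔preds=⊤  new=⊤  old=⊥  +wl: 2
  step 7. node 0  ⊔preds=⊤  new=⊤  stable
  step 8. node 1  ⊔preds=⊤  new=⊤  stable
  step 9. node 2  ⊔preds=⊤  new=⊤  old=4  +wl: 0,1,5
  step 10. node 0  ⊔preds=⊤  new=⊤  stable
  step 11. node 1  ⊔preds=⊤  new=⊤  stable
  step 12. node 5  ⊔preds=⊤  new=⊤  stable

Least fixpoint reached:
  node 0: ⊤
  node 1: ⊤
  node 2: ⊤
  node 3: ⊤
  node 4: 4
  node 5: ⊤

⊤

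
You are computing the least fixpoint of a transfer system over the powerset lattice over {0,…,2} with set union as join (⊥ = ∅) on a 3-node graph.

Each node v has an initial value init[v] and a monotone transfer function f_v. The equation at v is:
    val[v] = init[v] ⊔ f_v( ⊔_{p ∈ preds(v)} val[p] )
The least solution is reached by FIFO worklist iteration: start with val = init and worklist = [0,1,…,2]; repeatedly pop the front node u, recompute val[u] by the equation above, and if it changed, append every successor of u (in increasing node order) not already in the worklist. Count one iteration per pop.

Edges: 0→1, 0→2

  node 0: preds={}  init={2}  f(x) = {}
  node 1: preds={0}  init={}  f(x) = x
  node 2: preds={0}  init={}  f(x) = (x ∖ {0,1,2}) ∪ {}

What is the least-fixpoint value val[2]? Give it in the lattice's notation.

Iteration log — 3 steps:
  step 1. node 0  ⊔preds={}  new={2}  stable
  step 2. node 1  ⊔preds={2}  new={2}  old={}  +wl: 
  step 3. node 2  ⊔preds={2}  new={}  stable

Least fixpoint reached:
  node 0: {2}
  node 1: {2}
  node 2: {}

{}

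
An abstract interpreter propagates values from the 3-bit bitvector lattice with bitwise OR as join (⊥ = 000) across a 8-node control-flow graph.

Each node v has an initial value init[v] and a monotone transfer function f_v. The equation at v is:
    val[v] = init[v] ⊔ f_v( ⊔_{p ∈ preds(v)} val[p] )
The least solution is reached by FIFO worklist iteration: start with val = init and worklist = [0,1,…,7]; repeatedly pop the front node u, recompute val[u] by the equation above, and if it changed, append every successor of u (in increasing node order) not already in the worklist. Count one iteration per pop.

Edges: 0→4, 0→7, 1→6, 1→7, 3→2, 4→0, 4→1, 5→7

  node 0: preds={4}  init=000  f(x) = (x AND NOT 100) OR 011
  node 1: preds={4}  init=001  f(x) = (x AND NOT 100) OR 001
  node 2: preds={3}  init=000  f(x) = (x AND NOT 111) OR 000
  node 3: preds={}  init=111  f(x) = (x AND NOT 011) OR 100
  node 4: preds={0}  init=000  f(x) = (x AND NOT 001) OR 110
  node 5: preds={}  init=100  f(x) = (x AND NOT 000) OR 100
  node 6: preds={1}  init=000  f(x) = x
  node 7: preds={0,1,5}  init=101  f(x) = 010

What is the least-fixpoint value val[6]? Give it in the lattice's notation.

011

Worklist (12 pops):
  #1 pop 0: in=000 → 011 (was 000); enqueue []
  #2 pop 1: in=000 → 001 (no change)
  #3 pop 2: in=111 → 000 (no change)
  #4 pop 3: in=000 → 111 (no change)
  #5 pop 4: in=011 → 110 (was 000); enqueue [0,1]
  #6 pop 5: in=000 → 100 (no change)
  #7 pop 6: in=001 → 001 (was 000); enqueue []
  #8 pop 7: in=111 → 111 (was 101); enqueue []
  #9 pop 0: in=110 → 011 (no change)
  #10 pop 1: in=110 → 011 (was 001); enqueue [6,7]
  #11 pop 6: in=011 → 011 (was 001); enqueue []
  #12 pop 7: in=111 → 111 (no change)

Fixpoint:
  val[0] = 011
  val[1] = 011
  val[2] = 000
  val[3] = 111
  val[4] = 110
  val[5] = 100
  val[6] = 011
  val[7] = 111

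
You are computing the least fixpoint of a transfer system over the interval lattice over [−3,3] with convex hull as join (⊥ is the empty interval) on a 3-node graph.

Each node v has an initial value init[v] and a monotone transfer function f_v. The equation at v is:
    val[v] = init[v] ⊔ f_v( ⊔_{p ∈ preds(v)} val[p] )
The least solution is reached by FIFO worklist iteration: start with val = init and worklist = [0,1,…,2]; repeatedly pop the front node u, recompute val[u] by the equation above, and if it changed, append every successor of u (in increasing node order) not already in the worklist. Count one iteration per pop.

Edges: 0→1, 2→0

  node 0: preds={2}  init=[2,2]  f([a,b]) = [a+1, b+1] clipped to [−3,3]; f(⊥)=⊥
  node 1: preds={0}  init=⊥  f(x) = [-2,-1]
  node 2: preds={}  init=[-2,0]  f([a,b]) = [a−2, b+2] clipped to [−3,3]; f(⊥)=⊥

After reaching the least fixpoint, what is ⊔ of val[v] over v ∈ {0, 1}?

Iteration log — 3 steps:
  step 1. node 0  ⊔preds=[-2,0]  new=[-1,2]  old=[2,2]  +wl: 
  step 2. node 1  ⊔preds=[-1,2]  new=[-2,-1]  old=⊥  +wl: 
  step 3. node 2  ⊔preds=⊥  new=[-2,0]  stable

Least fixpoint reached:
  node 0: [-1,2]
  node 1: [-2,-1]
  node 2: [-2,0]

[-2,2]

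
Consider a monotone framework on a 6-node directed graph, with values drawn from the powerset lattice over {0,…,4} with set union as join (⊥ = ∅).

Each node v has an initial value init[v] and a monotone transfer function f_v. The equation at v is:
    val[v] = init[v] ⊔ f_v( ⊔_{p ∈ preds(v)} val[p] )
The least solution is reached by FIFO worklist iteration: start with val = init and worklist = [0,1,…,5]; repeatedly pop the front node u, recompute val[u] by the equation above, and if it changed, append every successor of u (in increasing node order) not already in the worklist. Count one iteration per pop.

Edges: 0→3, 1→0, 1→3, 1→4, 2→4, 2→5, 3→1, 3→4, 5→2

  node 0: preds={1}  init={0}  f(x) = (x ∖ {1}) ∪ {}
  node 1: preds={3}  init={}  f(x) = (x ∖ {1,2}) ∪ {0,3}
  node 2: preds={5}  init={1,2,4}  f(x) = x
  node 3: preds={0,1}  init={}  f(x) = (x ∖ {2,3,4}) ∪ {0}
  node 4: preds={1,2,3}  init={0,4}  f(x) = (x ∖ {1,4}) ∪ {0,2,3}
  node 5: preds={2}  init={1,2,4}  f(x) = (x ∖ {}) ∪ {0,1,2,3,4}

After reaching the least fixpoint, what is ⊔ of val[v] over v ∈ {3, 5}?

{0,1,2,3,4}

Trace (12 dequeues):
  [1] u=0 | in {} | out {0} | ==
  [2] u=1 | in {} | out {0,3} | prev {} | push {0}
  [3] u=2 | in {1,2,4} | out {1,2,4} | ==
  [4] u=3 | in {0,3} | out {0} | prev {} | push {1}
  [5] u=4 | in {0,1,2,3,4} | out {0,2,3,4} | prev {0,4} | push {}
  [6] u=5 | in {1,2,4} | out {0,1,2,3,4} | prev {1,2,4} | push {2}
  [7] u=0 | in {0,3} | out {0,3} | prev {0} | push {3}
  [8] u=1 | in {0} | out {0,3} | ==
  [9] u=2 | in {0,1,2,3,4} | out {0,1,2,3,4} | prev {1,2,4} | push {4,5}
  [10] u=3 | in {0,3} | out {0} | ==
  [11] u=4 | in {0,1,2,3,4} | out {0,2,3,4} | ==
  [12] u=5 | in {0,1,2,3,4} | out {0,1,2,3,4} | ==

Converged values:
  [0] {0,3}
  [1] {0,3}
  [2] {0,1,2,3,4}
  [3] {0}
  [4] {0,2,3,4}
  [5] {0,1,2,3,4}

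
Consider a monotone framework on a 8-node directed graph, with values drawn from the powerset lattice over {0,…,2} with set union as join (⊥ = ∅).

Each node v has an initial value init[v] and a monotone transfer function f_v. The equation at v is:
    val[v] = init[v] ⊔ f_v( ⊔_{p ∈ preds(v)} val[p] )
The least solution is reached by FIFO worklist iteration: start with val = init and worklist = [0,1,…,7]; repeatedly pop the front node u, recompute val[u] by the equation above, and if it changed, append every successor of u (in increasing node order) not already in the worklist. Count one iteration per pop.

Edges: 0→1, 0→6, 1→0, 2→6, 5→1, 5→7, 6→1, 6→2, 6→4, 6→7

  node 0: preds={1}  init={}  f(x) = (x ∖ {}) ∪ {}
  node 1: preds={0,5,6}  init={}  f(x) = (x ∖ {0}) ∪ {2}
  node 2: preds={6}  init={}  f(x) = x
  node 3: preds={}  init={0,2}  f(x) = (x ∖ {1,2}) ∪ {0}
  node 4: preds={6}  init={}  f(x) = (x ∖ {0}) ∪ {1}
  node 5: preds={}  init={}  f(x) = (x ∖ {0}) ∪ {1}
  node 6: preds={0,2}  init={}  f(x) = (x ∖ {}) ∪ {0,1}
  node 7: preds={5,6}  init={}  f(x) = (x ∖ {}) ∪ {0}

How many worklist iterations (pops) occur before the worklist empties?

19

Iteration log — 19 steps:
  step 1. node 0  ⊔preds={}  new={}  stable
  step 2. node 1  ⊔preds={}  new={2}  old={}  +wl: 0
  step 3. node 2  ⊔preds={}  new={}  stable
  step 4. node 3  ⊔preds={}  new={0,2}  stable
  step 5. node 4  ⊔preds={}  new={1}  old={}  +wl: 
  step 6. node 5  ⊔preds={}  new={1}  old={}  +wl: 1
  step 7. node 6  ⊔preds={}  new={0,1}  old={}  +wl: 2,4
  step 8. node 7  ⊔preds={0,1}  new={0,1}  old={}  +wl: 
  step 9. node 0  ⊔preds={2}  new={2}  old={}  +wl: 6
  step 10. node 1  ⊔preds={0,1,2}  new={1,2}  old={2}  +wl: 0
  step 11. node 2  ⊔preds={0,1}  new={0,1}  old={}  +wl: 
  step 12. node 4  ⊔preds={0,1}  new={1}  stable
  step 13. node 6  ⊔preds={0,1,2}  new={0,1,2}  old={0,1}  +wl: 1,2,4,7
  step 14. node 0  ⊔preds={1,2}  new={1,2}  old={2}  +wl: 6
  step 15. node 1  ⊔preds={0,1,2}  new={1,2}  stable
  step 16. node 2  ⊔preds={0,1,2}  new={0,1,2}  old={0,1}  +wl: 
  step 17. node 4  ⊔preds={0,1,2}  new={1,2}  old={1}  +wl: 
  step 18. node 7  ⊔preds={0,1,2}  new={0,1,2}  old={0,1}  +wl: 
  step 19. node 6  ⊔preds={0,1,2}  new={0,1,2}  stable

Least fixpoint reached:
  node 0: {1,2}
  node 1: {1,2}
  node 2: {0,1,2}
  node 3: {0,2}
  node 4: {1,2}
  node 5: {1}
  node 6: {0,1,2}
  node 7: {0,1,2}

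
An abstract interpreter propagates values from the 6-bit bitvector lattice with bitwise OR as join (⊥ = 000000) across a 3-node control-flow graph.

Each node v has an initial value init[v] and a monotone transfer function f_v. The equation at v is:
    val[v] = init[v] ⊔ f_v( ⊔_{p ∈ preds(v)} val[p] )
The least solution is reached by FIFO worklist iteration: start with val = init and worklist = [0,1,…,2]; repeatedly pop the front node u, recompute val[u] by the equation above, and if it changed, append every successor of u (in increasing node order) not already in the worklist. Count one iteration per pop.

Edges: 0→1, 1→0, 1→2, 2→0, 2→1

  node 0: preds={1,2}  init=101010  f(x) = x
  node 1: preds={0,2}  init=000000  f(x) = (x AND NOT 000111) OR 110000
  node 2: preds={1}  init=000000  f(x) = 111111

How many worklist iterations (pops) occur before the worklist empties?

Trace (5 dequeues):
  [1] u=0 | in 000000 | out 101010 | ==
  [2] u=1 | in 101010 | out 111000 | prev 000000 | push {0}
  [3] u=2 | in 111000 | out 111111 | prev 000000 | push {1}
  [4] u=0 | in 111111 | out 111111 | prev 101010 | push {}
  [5] u=1 | in 111111 | out 111000 | ==

Converged values:
  [0] 111111
  [1] 111000
  [2] 111111

5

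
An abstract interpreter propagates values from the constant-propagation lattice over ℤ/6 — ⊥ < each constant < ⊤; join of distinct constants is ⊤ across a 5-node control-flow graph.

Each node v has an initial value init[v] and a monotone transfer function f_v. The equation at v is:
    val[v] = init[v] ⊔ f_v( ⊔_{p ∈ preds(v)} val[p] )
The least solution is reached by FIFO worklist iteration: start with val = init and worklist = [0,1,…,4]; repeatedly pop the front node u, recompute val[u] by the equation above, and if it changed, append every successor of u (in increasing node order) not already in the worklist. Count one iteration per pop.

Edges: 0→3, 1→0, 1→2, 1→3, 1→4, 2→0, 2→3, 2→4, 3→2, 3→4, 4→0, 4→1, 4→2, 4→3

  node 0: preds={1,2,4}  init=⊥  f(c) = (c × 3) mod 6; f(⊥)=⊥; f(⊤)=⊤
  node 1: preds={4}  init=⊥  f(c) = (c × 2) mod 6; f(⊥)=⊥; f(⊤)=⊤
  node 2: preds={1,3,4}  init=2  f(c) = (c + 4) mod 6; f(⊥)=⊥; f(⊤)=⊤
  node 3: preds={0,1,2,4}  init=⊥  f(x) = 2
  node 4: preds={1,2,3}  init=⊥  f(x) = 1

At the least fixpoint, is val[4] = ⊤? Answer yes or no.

no

Iteration log — 12 steps:
  step 1. node 0  ⊔preds=2  new=0  old=⊥  +wl: 
  step 2. node 1  ⊔preds=⊥  new=⊥  stable
  step 3. node 2  ⊔preds=⊥  new=2  stable
  step 4. node 3  ⊔preds=⊤  new=2  old=⊥  +wl: 2
  step 5. node 4  ⊔preds=2  new=1  old=⊥  +wl: 0,1,3
  step 6. node 2  ⊔preds=⊤  new=⊤  old=2  +wl: 4
  step 7. node 0  ⊔preds=⊤  new=⊤  old=0  +wl: 
  step 8. node 1  ⊔preds=1  new=2  old=⊥  +wl: 0,2
  step 9. node 3  ⊔preds=⊤  new=2  stable
  step 10. node 4  ⊔preds=⊤  new=1  stable
  step 11. node 0  ⊔preds=⊤  new=⊤  stable
  step 12. node 2  ⊔preds=⊤  new=⊤  stable

Least fixpoint reached:
  node 0: ⊤
  node 1: 2
  node 2: ⊤
  node 3: 2
  node 4: 1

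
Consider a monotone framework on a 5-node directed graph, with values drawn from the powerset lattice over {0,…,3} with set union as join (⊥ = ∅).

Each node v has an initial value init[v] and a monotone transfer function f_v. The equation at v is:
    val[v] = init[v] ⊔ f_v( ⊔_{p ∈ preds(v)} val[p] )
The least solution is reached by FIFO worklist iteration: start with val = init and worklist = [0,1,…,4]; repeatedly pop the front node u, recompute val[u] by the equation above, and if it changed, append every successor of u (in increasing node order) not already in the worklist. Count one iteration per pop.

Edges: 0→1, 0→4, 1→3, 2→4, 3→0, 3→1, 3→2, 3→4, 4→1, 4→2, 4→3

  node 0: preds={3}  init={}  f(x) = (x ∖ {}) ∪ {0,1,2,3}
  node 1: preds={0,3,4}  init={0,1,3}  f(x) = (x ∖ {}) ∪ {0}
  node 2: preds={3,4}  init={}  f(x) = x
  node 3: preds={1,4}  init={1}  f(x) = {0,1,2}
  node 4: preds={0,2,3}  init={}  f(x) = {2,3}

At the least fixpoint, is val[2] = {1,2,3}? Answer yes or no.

Worklist (10 pops):
  #1 pop 0: in={1} → {0,1,2,3} (was {}); enqueue []
  #2 pop 1: in={0,1,2,3} → {0,1,2,3} (was {0,1,3}); enqueue []
  #3 pop 2: in={1} → {1} (was {}); enqueue []
  #4 pop 3: in={0,1,2,3} → {0,1,2} (was {1}); enqueue [0,1,2]
  #5 pop 4: in={0,1,2,3} → {2,3} (was {}); enqueue [3]
  #6 pop 0: in={0,1,2} → {0,1,2,3} (no change)
  #7 pop 1: in={0,1,2,3} → {0,1,2,3} (no change)
  #8 pop 2: in={0,1,2,3} → {0,1,2,3} (was {1}); enqueue [4]
  #9 pop 3: in={0,1,2,3} → {0,1,2} (no change)
  #10 pop 4: in={0,1,2,3} → {2,3} (no change)

Fixpoint:
  val[0] = {0,1,2,3}
  val[1] = {0,1,2,3}
  val[2] = {0,1,2,3}
  val[3] = {0,1,2}
  val[4] = {2,3}

no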